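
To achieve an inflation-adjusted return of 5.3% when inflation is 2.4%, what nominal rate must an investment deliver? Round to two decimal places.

7.83%

By the Fisher equation, 1 + r_nom = (1 + 5.3%)(1 + 2.4%) = 1.053 × 1.024 = 1.078272.
So r_nom = 7.8272%.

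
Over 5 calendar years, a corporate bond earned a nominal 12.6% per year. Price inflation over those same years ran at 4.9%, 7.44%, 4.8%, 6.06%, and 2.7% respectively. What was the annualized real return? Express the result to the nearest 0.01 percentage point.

Cumulative inflation factor: 1.049 × 1.0744 × 1.048 × 1.0606 × 1.027 ≈ 1.28654.
Nominal growth factor: 1.81006. Real growth factor = 1.81006 / 1.28654 ≈ 1.40691.
Annualized: 1.40691^(1/5) − 1 ≈ 0.07066.

7.07%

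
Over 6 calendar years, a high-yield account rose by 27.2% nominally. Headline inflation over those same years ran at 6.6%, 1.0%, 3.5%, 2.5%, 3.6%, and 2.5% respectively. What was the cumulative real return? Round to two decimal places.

Cumulative inflation factor: 1.066 × 1.010 × 1.035 × 1.025 × 1.036 × 1.025 ≈ 1.21290.
Nominal growth factor: 1.27200. Real growth factor = 1.27200 / 1.21290 ≈ 1.04872.
Total real return ≈ 4.8723%.

4.87%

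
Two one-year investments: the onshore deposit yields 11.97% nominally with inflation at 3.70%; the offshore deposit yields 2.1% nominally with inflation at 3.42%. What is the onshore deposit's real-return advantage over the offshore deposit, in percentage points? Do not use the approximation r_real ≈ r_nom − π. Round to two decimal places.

9.25

The onshore deposit real return: 1.1197/1.0370 − 1 = 7.975%.
The offshore deposit real return: 1.021/1.0342 − 1 = -1.276%.
Difference: 7.975 − (-1.276) = 9.251 pp.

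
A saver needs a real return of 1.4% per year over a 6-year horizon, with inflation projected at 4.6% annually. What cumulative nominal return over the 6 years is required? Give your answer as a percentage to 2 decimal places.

42.37%

Required annual nominal rate: (1+1.4%)(1+4.6%) − 1 = 6.0644%.
Cumulative over 6 years: (1 + 0.060644)^6 − 1 ≈ 0.42370.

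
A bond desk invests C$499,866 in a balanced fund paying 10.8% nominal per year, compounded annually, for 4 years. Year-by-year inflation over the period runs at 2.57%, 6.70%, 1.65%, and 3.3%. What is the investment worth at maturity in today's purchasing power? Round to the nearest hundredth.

C$655,571.64

Nominal value at maturity: C$499,866 × (1 + 10.8%)^4 ≈ C$753,377.49.
Price-level factor over 4 years: 1.0257 × 1.0670 × 1.0165 × 1.033 ≈ 1.1491916968.
The maturity value deflated by that factor is the answer in today's purchasing power.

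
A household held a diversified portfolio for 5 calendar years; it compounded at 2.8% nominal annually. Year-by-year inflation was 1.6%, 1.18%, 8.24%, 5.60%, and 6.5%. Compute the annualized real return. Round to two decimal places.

-1.71%

Cumulative inflation factor: 1.016 × 1.0118 × 1.0824 × 1.0560 × 1.065 ≈ 1.25138.
Nominal growth factor: 1.14806. Real growth factor = 1.14806 / 1.25138 ≈ 0.91744.
Annualized: 0.91744^(1/5) − 1 ≈ -0.01709.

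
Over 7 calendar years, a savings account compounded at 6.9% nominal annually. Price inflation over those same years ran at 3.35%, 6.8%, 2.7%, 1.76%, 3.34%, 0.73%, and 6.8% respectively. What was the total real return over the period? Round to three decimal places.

24.399%

Cumulative inflation factor: 1.0335 × 1.068 × 1.027 × 1.0176 × 1.0334 × 1.0073 × 1.068 ≈ 1.28241.
Nominal growth factor: 1.59531. Real growth factor = 1.59531 / 1.28241 ≈ 1.24399.
Total real return ≈ 24.3988%.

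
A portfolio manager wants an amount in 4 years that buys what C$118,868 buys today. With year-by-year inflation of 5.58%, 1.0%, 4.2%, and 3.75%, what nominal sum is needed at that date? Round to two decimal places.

Cumulative price-level factor: 1.0558 × 1.010 × 1.042 × 1.0375 ≈ 1.1528129749.
Multiplying C$118,868 by the price-level factor gives the future nominal sum.

C$137,032.57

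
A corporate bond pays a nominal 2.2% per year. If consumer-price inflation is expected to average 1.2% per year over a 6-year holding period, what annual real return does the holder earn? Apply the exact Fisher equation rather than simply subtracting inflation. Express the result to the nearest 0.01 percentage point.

0.99%

With constant rates the annual real return is the same each year: (1+2.2%)/(1+1.2%) − 1 = 0.00988.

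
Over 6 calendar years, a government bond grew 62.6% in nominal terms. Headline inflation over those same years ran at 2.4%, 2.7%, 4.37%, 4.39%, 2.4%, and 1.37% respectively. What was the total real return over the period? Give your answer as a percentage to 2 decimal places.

36.71%

Cumulative inflation factor: 1.024 × 1.027 × 1.0437 × 1.0439 × 1.024 × 1.0137 ≈ 1.18936.
Nominal growth factor: 1.62600. Real growth factor = 1.62600 / 1.18936 ≈ 1.36712.
Total real return ≈ 36.7118%.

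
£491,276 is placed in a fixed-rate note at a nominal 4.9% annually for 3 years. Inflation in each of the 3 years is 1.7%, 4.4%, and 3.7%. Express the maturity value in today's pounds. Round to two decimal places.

£515,052.86

Nominal value at maturity: £491,276 × (1 + 4.9%)^3 ≈ £567,090.03.
Price-level factor over 3 years: 1.017 × 1.044 × 1.037 = 1.101032676.
The maturity value deflated by that factor is the answer in today's purchasing power.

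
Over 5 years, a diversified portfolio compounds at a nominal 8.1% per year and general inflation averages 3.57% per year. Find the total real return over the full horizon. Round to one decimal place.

The annual real rate is (1+8.1%)/(1+3.57%) − 1 = 4.3739%.
Compounded over 5 years: (1 + 0.043739)^5 − 1 ≈ 0.23868.

23.9%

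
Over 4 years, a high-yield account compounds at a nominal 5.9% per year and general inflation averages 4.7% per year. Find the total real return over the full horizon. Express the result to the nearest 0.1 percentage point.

The annual real rate is (1+5.9%)/(1+4.7%) − 1 = 1.1461%.
Compounded over 4 years: (1 + 0.011461)^4 − 1 ≈ 0.04664.

4.7%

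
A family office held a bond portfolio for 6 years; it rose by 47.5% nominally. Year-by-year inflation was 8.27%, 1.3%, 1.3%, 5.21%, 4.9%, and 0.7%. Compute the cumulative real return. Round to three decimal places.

Cumulative inflation factor: 1.0827 × 1.013 × 1.013 × 1.0521 × 1.049 × 1.007 ≈ 1.23478.
Nominal growth factor: 1.47500. Real growth factor = 1.47500 / 1.23478 ≈ 1.19455.
Total real return ≈ 19.4546%.

19.455%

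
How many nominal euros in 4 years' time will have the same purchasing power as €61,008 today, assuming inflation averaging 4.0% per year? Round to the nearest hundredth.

€71,370.73

Cumulative price-level factor: (1+4.0%)^4 = 1.16985856.
Multiplying €61,008 by the price-level factor gives the future nominal sum.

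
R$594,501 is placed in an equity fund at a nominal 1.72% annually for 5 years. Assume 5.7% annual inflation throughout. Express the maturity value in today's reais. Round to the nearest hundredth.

Nominal value at maturity: R$594,501 × (1 + 1.72%)^5 ≈ R$647,417.37.
Price-level factor over 5 years: (1 + 5.7%)^5 ≈ 1.3193953117.
The maturity value deflated by that factor is the answer in today's purchasing power.

R$490,692.49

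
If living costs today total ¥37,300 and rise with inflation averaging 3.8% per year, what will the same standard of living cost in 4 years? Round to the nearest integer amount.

¥43,301

Cumulative price-level factor: (1+3.8%)^4 ≈ 1.1608855731.
Multiplying ¥37,300 by the price-level factor gives the future nominal sum.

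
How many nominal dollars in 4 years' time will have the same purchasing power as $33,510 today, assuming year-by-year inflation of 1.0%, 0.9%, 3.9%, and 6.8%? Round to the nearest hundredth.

Cumulative price-level factor: 1.010 × 1.009 × 1.039 × 1.068 ≈ 1.1308352567.
Multiplying $33,510 by the price-level factor gives the future nominal sum.

$37,894.29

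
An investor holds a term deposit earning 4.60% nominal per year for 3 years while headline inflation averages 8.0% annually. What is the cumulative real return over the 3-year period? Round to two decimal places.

-9.15%

The annual real rate is (1+4.60%)/(1+8.0%) − 1 = -3.1481%.
Compounded over 3 years: (1 + -0.031481)^3 − 1 ≈ -0.09150.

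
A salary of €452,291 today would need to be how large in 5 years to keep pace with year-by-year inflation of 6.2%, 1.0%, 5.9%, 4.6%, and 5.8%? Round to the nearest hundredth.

Cumulative price-level factor: 1.062 × 1.010 × 1.059 × 1.046 × 1.058 ≈ 1.2570692497.
Multiplying €452,291 by the price-level factor gives the future nominal sum.

€568,561.11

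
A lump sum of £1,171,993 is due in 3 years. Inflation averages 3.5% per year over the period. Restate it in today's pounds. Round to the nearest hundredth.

Price-level factor over 3 years: (1 + 3.5%)^3 = 1.108717875.
Purchasing power today: £1,171,993 divided by that factor.

£1,057,070.54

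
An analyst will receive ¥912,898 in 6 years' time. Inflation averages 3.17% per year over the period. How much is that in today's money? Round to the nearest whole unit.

Price-level factor over 6 years: (1 + 3.17%)^6 ≈ 1.2059257904.
Purchasing power today: ¥912,898 divided by that factor.

¥757,010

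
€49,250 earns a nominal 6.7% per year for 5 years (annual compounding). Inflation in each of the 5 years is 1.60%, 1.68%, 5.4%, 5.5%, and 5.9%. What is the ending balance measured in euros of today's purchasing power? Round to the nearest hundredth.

€55,989.95

Nominal value at maturity: €49,250 × (1 + 6.7%)^5 ≈ €68,112.74.
Price-level factor over 5 years: 1.0160 × 1.0168 × 1.054 × 1.055 × 1.059 ≈ 1.2165172628.
The maturity value deflated by that factor is the answer in today's purchasing power.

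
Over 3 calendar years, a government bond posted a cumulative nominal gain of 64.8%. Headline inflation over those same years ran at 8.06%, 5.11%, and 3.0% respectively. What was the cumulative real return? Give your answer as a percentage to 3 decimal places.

Cumulative inflation factor: 1.0806 × 1.0511 × 1.030 ≈ 1.16989.
Nominal growth factor: 1.64800. Real growth factor = 1.64800 / 1.16989 ≈ 1.40868.
Total real return ≈ 40.8676%.

40.868%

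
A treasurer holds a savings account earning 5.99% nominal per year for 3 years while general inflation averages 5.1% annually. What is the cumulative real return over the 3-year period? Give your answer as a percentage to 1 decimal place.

The annual real rate is (1+5.99%)/(1+5.1%) − 1 = 0.8468%.
Compounded over 3 years: (1 + 0.008468)^3 − 1 ≈ 0.02562.

2.6%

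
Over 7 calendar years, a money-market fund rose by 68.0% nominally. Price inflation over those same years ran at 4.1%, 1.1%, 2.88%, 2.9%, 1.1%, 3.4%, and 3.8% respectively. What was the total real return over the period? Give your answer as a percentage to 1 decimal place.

39.0%

Cumulative inflation factor: 1.041 × 1.011 × 1.0288 × 1.029 × 1.011 × 1.034 × 1.038 ≈ 1.20897.
Nominal growth factor: 1.68000. Real growth factor = 1.68000 / 1.20897 ≈ 1.38961.
Total real return ≈ 38.9607%.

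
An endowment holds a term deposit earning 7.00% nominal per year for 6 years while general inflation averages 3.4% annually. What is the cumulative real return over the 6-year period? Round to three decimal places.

22.795%

The annual real rate is (1+7.00%)/(1+3.4%) − 1 = 3.4816%.
Compounded over 6 years: (1 + 0.034816)^6 − 1 ≈ 0.22795.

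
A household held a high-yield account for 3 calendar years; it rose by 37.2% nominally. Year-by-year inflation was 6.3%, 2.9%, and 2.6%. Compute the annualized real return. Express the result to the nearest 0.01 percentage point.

Cumulative inflation factor: 1.063 × 1.029 × 1.026 ≈ 1.12227.
Nominal growth factor: 1.37200. Real growth factor = 1.37200 / 1.12227 ≈ 1.22253.
Annualized: 1.22253^(1/3) − 1 ≈ 0.06927.

6.93%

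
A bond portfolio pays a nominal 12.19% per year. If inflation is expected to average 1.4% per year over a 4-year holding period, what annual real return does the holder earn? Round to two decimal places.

With constant rates the annual real return is the same each year: (1+12.19%)/(1+1.4%) − 1 = 0.10641.

10.64%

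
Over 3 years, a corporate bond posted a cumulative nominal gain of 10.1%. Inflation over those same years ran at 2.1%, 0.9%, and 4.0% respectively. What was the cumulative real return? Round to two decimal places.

2.76%

Cumulative inflation factor: 1.021 × 1.009 × 1.040 ≈ 1.07140.
Nominal growth factor: 1.10100. Real growth factor = 1.10100 / 1.07140 ≈ 1.02763.
Total real return ≈ 2.7631%.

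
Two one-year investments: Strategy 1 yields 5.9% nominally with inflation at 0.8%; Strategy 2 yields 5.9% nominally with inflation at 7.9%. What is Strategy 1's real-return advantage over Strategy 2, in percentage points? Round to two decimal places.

Strategy 1 real return: 1.059/1.008 − 1 = 5.060%.
Strategy 2 real return: 1.059/1.079 − 1 = -1.854%.
Difference: 5.060 − (-1.854) = 6.914 pp.

6.91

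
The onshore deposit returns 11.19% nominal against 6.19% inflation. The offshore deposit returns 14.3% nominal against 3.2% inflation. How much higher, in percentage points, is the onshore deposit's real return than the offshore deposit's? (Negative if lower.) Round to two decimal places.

-6.05

The onshore deposit real return: 1.1119/1.0619 − 1 = 4.709%.
The offshore deposit real return: 1.143/1.032 − 1 = 10.756%.
Difference: 4.709 − 10.756 = -6.047 pp.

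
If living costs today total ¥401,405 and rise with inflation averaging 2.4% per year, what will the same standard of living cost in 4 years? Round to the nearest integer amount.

Cumulative price-level factor: (1+2.4%)^4 ≈ 1.0995116278.
Multiplying ¥401,405 by the price-level factor gives the future nominal sum.

¥441,349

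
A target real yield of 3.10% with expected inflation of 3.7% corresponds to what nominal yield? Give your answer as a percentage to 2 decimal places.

By the Fisher equation, 1 + r_nom = (1 + 3.10%)(1 + 3.7%) = 1.0310 × 1.037 = 1.069147.
So r_nom = 6.9147%.

6.91%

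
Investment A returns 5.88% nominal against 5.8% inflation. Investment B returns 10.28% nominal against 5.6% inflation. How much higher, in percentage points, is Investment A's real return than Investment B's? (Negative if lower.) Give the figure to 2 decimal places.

-4.36

Investment A real return: 1.0588/1.058 − 1 = 0.076%.
Investment B real return: 1.1028/1.056 − 1 = 4.432%.
Difference: 0.076 − 4.432 = -4.356 pp.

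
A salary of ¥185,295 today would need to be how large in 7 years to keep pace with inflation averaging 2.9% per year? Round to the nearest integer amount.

¥226,345

Cumulative price-level factor: (1+2.9%)^7 ≈ 1.2215398048.
Multiplying ¥185,295 by the price-level factor gives the future nominal sum.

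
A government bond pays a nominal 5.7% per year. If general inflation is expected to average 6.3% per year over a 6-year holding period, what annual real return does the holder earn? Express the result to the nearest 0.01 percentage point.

With constant rates the annual real return is the same each year: (1+5.7%)/(1+6.3%) − 1 = -0.00564.

-0.56%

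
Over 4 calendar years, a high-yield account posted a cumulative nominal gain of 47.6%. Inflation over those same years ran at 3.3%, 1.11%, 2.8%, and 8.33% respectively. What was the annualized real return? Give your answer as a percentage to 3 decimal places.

Cumulative inflation factor: 1.033 × 1.0111 × 1.028 × 1.0833 ≈ 1.16315.
Nominal growth factor: 1.47600. Real growth factor = 1.47600 / 1.16315 ≈ 1.26897.
Annualized: 1.26897^(1/4) − 1 ≈ 0.06136.

6.136%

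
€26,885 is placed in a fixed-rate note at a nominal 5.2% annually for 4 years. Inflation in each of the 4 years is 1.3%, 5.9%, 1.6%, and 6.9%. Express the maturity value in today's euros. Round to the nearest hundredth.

€28,261.56

Nominal value at maturity: €26,885 × (1 + 5.2%)^4 ≈ €32,928.58.
Price-level factor over 4 years: 1.013 × 1.059 × 1.016 × 1.069 ≈ 1.1651365298.
Dividing the nominal maturity value by the price-level factor gives the value in today's money.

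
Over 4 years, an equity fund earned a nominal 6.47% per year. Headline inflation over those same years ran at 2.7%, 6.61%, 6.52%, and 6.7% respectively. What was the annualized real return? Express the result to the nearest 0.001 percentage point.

Cumulative inflation factor: 1.027 × 1.0661 × 1.0652 × 1.067 ≈ 1.24441.
Nominal growth factor: 1.28502. Real growth factor = 1.28502 / 1.24441 ≈ 1.03263.
Annualized: 1.03263^(1/4) − 1 ≈ 0.00806.

0.806%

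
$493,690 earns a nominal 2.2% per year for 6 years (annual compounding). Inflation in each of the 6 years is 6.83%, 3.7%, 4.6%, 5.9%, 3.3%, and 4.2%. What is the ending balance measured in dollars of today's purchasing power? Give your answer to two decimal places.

Nominal value at maturity: $493,690 × (1 + 2.2%)^6 ≈ $562,548.16.
Price-level factor over 6 years: 1.0683 × 1.037 × 1.046 × 1.059 × 1.033 × 1.042 ≈ 1.3208930950.
The maturity value deflated by that factor is the answer in today's purchasing power.

$425,884.70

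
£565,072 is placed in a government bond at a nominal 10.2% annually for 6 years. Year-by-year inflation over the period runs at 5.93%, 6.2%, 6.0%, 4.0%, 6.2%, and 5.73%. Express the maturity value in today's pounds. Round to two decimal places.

Nominal value at maturity: £565,072 × (1 + 10.2%)^6 ≈ £1,012,029.93.
Price-level factor over 6 years: 1.0593 × 1.062 × 1.060 × 1.040 × 1.062 × 1.0573 ≈ 1.3925328292.
Dividing the nominal maturity value by the price-level factor gives the value in today's money.

£726,754.81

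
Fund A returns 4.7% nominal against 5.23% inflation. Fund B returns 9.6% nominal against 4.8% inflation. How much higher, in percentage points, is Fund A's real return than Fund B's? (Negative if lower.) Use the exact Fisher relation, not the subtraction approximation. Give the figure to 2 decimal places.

Fund A real return: 1.047/1.0523 − 1 = -0.504%.
Fund B real return: 1.096/1.048 − 1 = 4.580%.
Difference: -0.504 − 4.580 = -5.084 pp.

-5.08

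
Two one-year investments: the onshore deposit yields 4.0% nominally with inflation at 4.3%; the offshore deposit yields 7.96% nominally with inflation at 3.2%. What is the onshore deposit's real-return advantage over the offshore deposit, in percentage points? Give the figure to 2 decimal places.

-4.90

The onshore deposit real return: 1.040/1.043 − 1 = -0.288%.
The offshore deposit real return: 1.0796/1.032 − 1 = 4.612%.
Difference: -0.288 − 4.612 = -4.900 pp.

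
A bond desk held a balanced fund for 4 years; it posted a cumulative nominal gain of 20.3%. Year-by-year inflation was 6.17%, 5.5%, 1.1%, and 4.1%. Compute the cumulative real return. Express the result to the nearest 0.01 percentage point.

2.05%

Cumulative inflation factor: 1.0617 × 1.055 × 1.011 × 1.041 ≈ 1.17884.
Nominal growth factor: 1.20300. Real growth factor = 1.20300 / 1.17884 ≈ 1.02049.
Total real return ≈ 2.0492%.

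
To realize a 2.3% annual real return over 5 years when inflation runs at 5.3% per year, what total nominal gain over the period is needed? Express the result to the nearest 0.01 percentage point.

45.05%

Required annual nominal rate: (1+2.3%)(1+5.3%) − 1 = 7.7219%.
Cumulative over 5 years: (1 + 0.077219)^5 − 1 ≈ 0.45051.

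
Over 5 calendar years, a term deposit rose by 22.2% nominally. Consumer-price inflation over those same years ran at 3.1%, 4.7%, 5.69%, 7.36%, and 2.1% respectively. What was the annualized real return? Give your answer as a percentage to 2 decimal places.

Cumulative inflation factor: 1.031 × 1.047 × 1.0569 × 1.0736 × 1.021 ≈ 1.25057.
Nominal growth factor: 1.22200. Real growth factor = 1.22200 / 1.25057 ≈ 0.97716.
Annualized: 0.97716^(1/5) − 1 ≈ -0.00461.

-0.46%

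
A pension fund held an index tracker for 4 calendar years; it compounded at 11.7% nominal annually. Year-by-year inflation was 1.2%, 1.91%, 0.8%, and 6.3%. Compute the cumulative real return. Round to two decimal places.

40.87%

Cumulative inflation factor: 1.012 × 1.0191 × 1.008 × 1.063 ≈ 1.10507.
Nominal growth factor: 1.55673. Real growth factor = 1.55673 / 1.10507 ≈ 1.40871.
Total real return ≈ 40.8710%.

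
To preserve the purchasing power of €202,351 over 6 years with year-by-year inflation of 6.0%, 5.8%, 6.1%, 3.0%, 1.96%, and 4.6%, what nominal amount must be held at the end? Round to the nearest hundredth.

€264,491.07

Cumulative price-level factor: 1.060 × 1.058 × 1.061 × 1.030 × 1.0196 × 1.046 ≈ 1.3070904841.
Multiplying €202,351 by the price-level factor gives the future nominal sum.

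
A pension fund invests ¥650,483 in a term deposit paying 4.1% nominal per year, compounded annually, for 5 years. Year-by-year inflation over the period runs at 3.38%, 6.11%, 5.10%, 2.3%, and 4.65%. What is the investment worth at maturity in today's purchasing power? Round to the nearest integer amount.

¥644,287

Nominal value at maturity: ¥650,483 × (1 + 4.1%)^5 ≈ ¥795,224.
Price-level factor over 5 years: 1.0338 × 1.0611 × 1.0510 × 1.023 × 1.0465 ≈ 1.2342707149.
Dividing the nominal maturity value by the price-level factor gives the value in today's money.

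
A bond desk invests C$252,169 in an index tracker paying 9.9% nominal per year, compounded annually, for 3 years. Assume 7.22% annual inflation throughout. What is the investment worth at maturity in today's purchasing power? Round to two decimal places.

C$271,554.73

Nominal value at maturity: C$252,169 × (1 + 9.9%)^3 ≈ C$334,722.40.
Price-level factor over 3 years: (1 + 7.22%)^3 ≈ 1.2326148870.
Dividing the nominal maturity value by the price-level factor gives the value in today's money.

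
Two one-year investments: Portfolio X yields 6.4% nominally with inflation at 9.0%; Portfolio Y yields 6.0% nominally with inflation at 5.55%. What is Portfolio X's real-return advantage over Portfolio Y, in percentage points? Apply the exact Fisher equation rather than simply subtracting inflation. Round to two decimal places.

-2.81

Portfolio X real return: 1.064/1.090 − 1 = -2.385%.
Portfolio Y real return: 1.060/1.0555 − 1 = 0.426%.
Difference: -2.385 − 0.426 = -2.811 pp.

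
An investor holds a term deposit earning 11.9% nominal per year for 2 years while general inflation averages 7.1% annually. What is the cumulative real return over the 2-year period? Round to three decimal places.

The annual real rate is (1+11.9%)/(1+7.1%) − 1 = 4.4818%.
Compounded over 2 years: (1 + 0.044818)^2 − 1 ≈ 0.09164.

9.164%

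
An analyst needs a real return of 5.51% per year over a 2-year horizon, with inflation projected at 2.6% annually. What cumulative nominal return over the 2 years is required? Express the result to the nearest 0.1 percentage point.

Required annual nominal rate: (1+5.51%)(1+2.6%) − 1 = 8.25326%.
Cumulative over 2 years: (1 + 0.0825326)^2 − 1 ≈ 0.17188.

17.2%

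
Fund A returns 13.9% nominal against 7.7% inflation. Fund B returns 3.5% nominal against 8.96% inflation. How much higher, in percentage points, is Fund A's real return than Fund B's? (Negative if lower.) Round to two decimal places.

Fund A real return: 1.139/1.077 − 1 = 5.757%.
Fund B real return: 1.035/1.0896 − 1 = -5.011%.
Difference: 5.757 − (-5.011) = 10.768 pp.

10.77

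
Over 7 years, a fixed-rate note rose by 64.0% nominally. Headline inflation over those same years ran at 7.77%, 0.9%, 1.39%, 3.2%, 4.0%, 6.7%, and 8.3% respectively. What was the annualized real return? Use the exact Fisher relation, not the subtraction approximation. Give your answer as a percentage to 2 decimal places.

2.63%

Cumulative inflation factor: 1.0777 × 1.009 × 1.0139 × 1.032 × 1.040 × 1.067 × 1.083 ≈ 1.36738.
Nominal growth factor: 1.64000. Real growth factor = 1.64000 / 1.36738 ≈ 1.19937.
Annualized: 1.19937^(1/7) − 1 ≈ 0.02631.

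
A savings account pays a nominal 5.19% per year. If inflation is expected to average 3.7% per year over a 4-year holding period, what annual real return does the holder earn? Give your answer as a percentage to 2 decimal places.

With constant rates the annual real return is the same each year: (1+5.19%)/(1+3.7%) − 1 = 0.01437.

1.44%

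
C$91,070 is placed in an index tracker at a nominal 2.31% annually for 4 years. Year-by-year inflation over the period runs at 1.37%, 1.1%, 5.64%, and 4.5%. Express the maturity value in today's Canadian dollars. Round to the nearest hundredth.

Nominal value at maturity: C$91,070 × (1 + 2.31%)^4 ≈ C$99,780.96.
Price-level factor over 4 years: 1.0137 × 1.011 × 1.0564 × 1.045 ≈ 1.1313716321.
The maturity value deflated by that factor is the answer in today's purchasing power.

C$88,194.68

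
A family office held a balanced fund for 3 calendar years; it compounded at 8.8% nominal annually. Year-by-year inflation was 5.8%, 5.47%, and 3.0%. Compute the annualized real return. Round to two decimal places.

3.87%

Cumulative inflation factor: 1.058 × 1.0547 × 1.030 ≈ 1.14935.
Nominal growth factor: 1.28791. Real growth factor = 1.28791 / 1.14935 ≈ 1.12056.
Annualized: 1.12056^(1/3) − 1 ≈ 0.03867.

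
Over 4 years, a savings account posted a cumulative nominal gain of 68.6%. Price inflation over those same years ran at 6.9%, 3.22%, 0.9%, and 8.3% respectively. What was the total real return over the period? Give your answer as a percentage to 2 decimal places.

Cumulative inflation factor: 1.069 × 1.0322 × 1.009 × 1.083 ≈ 1.20576.
Nominal growth factor: 1.68600. Real growth factor = 1.68600 / 1.20576 ≈ 1.39829.
Total real return ≈ 39.8287%.

39.83%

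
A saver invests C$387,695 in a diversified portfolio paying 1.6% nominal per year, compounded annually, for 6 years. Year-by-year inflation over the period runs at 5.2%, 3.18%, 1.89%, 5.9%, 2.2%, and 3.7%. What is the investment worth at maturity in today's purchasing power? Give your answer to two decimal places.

Nominal value at maturity: C$387,695 × (1 + 1.6%)^6 ≈ C$426,434.61.
Price-level factor over 6 years: 1.052 × 1.0318 × 1.0189 × 1.059 × 1.022 × 1.037 ≈ 1.2412762272.
Dividing the nominal maturity value by the price-level factor gives the value in today's money.

C$343,545.30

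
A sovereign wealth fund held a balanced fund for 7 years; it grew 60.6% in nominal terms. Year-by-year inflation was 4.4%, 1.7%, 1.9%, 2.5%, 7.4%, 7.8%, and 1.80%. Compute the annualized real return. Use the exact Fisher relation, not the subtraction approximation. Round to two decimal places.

2.99%

Cumulative inflation factor: 1.044 × 1.017 × 1.019 × 1.025 × 1.074 × 1.078 × 1.0180 ≈ 1.30704.
Nominal growth factor: 1.60600. Real growth factor = 1.60600 / 1.30704 ≈ 1.22873.
Annualized: 1.22873^(1/7) − 1 ≈ 0.02986.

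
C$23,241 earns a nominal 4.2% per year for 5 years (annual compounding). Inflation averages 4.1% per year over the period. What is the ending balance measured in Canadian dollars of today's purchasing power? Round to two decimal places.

C$23,352.84

Nominal value at maturity: C$23,241 × (1 + 4.2%)^5 ≈ C$28,549.16.
Price-level factor over 5 years: (1 + 4.1%)^5 ≈ 1.2225134547.
The maturity value deflated by that factor is the answer in today's purchasing power.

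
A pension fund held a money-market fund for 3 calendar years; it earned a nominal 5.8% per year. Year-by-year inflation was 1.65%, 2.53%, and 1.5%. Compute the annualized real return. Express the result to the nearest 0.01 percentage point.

Cumulative inflation factor: 1.0165 × 1.0253 × 1.015 ≈ 1.05785.
Nominal growth factor: 1.18429. Real growth factor = 1.18429 / 1.05785 ≈ 1.11952.
Annualized: 1.11952^(1/3) − 1 ≈ 0.03835.

3.84%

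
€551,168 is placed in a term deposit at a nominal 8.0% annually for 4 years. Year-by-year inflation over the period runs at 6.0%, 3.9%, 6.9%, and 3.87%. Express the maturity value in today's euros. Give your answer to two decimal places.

€613,182.52

Nominal value at maturity: €551,168 × (1 + 8.0%)^4 ≈ €749,857.98.
Price-level factor over 4 years: 1.060 × 1.039 × 1.069 × 1.0387 ≈ 1.2228952262.
The maturity value deflated by that factor is the answer in today's purchasing power.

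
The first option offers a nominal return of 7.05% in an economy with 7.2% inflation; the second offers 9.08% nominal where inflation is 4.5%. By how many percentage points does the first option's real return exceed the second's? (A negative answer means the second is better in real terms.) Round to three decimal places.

-4.523

The first option real return: 1.0705/1.072 − 1 = -0.1399%.
The second real return: 1.0908/1.045 − 1 = 4.3828%.
Difference: -0.1399 − 4.3828 = -4.5227 pp.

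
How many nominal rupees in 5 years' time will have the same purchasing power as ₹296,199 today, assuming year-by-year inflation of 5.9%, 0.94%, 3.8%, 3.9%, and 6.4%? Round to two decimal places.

₹363,326.75

Cumulative price-level factor: 1.059 × 1.0094 × 1.038 × 1.039 × 1.064 ≈ 1.2266305858.
Multiplying ₹296,199 by the price-level factor gives the future nominal sum.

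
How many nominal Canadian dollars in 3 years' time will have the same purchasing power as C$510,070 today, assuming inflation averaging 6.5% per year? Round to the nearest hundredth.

C$616,138.87

Cumulative price-level factor: (1+6.5%)^3 = 1.207949625.
The nominal amount required is C$510,070 scaled up by that factor.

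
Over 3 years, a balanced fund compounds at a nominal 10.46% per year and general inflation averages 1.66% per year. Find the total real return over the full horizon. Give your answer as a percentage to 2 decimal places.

28.28%

The annual real rate is (1+10.46%)/(1+1.66%) − 1 = 8.6563%.
Compounded over 3 years: (1 + 0.086563)^3 − 1 ≈ 0.28282.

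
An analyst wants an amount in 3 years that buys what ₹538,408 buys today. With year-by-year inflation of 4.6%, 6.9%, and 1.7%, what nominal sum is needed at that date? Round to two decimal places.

Cumulative price-level factor: 1.046 × 1.069 × 1.017 = 1.137182958.
Multiplying ₹538,408 by the price-level factor gives the future nominal sum.

₹612,268.40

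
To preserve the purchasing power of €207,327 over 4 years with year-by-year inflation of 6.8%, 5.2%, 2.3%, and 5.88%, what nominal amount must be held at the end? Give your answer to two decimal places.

€252,308.81

Cumulative price-level factor: 1.068 × 1.052 × 1.023 × 1.0588 ≈ 1.2169607149.
The nominal amount required is €207,327 scaled up by that factor.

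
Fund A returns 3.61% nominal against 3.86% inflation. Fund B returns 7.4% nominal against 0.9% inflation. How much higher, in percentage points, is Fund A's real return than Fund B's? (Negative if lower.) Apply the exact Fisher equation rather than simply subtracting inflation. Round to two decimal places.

-6.68

Fund A real return: 1.0361/1.0386 − 1 = -0.241%.
Fund B real return: 1.074/1.009 − 1 = 6.442%.
Difference: -0.241 − 6.442 = -6.683 pp.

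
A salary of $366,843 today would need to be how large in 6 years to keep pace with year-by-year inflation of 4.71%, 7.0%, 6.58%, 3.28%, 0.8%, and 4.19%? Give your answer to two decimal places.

Cumulative price-level factor: 1.0471 × 1.070 × 1.0658 × 1.0328 × 1.008 × 1.0419 ≈ 1.2952406102.
The nominal amount required is $366,843 scaled up by that factor.

$475,149.95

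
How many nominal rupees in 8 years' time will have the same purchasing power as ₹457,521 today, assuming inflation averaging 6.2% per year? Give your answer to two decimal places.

₹740,299.01

Cumulative price-level factor: (1+6.2%)^8 ≈ 1.6180656338.
Multiplying ₹457,521 by the price-level factor gives the future nominal sum.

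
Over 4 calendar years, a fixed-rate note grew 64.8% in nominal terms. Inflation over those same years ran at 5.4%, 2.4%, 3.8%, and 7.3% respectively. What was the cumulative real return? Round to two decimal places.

Cumulative inflation factor: 1.054 × 1.024 × 1.038 × 1.073 ≈ 1.20209.
Nominal growth factor: 1.64800. Real growth factor = 1.64800 / 1.20209 ≈ 1.37094.
Total real return ≈ 37.0944%.

37.09%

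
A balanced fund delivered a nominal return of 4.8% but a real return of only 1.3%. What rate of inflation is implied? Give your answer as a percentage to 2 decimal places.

From (1+r_nom) = (1+r_real)(1+π), we get 1+π = (1 + 4.8%)/(1 + 1.3%) = 1.048/1.013 ≈ 1.03455.
So π ≈ 3.4551%.

3.46%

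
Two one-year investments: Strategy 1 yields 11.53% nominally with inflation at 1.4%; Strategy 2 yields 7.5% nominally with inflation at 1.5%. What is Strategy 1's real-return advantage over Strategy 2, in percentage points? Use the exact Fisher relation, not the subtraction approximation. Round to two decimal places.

4.08

Strategy 1 real return: 1.1153/1.014 − 1 = 9.990%.
Strategy 2 real return: 1.075/1.015 − 1 = 5.911%.
Difference: 9.990 − 5.911 = 4.079 pp.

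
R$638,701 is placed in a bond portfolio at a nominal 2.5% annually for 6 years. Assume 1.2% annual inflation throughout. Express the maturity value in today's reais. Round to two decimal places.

R$689,537.22

Nominal value at maturity: R$638,701 × (1 + 2.5%)^6 ≈ R$740,697.35.
Price-level factor over 6 years: (1 + 1.2%)^6 ≈ 1.0741948725.
Dividing the nominal maturity value by the price-level factor gives the value in today's money.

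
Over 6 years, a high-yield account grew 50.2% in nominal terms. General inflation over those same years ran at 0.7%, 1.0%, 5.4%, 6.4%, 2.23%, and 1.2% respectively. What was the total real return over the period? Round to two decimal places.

Cumulative inflation factor: 1.007 × 1.010 × 1.054 × 1.064 × 1.0223 × 1.012 ≈ 1.18003.
Nominal growth factor: 1.50200. Real growth factor = 1.50200 / 1.18003 ≈ 1.27285.
Total real return ≈ 27.2852%.

27.29%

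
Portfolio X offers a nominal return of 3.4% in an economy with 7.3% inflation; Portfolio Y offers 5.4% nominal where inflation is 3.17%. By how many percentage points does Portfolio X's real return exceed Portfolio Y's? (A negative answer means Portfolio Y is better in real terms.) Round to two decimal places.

-5.80

Portfolio X real return: 1.034/1.073 − 1 = -3.635%.
Portfolio Y real return: 1.054/1.0317 − 1 = 2.161%.
Difference: -3.635 − 2.161 = -5.796 pp.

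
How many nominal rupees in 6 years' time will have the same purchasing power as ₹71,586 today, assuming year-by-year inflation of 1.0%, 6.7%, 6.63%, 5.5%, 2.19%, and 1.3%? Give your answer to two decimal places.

Cumulative price-level factor: 1.010 × 1.067 × 1.0663 × 1.055 × 1.0219 × 1.013 ≈ 1.2549762487.
The nominal amount required is ₹71,586 scaled up by that factor.

₹89,838.73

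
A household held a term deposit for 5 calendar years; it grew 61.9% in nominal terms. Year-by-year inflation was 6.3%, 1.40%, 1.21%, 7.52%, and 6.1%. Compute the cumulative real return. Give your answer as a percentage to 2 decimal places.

30.09%

Cumulative inflation factor: 1.063 × 1.0140 × 1.0121 × 1.0752 × 1.061 ≈ 1.24451.
Nominal growth factor: 1.61900. Real growth factor = 1.61900 / 1.24451 ≈ 1.30091.
Total real return ≈ 30.0911%.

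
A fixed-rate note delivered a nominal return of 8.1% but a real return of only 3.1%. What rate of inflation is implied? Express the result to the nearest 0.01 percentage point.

4.85%

From (1+r_nom) = (1+r_real)(1+π), we get 1+π = (1 + 8.1%)/(1 + 3.1%) = 1.081/1.031 ≈ 1.04850.
So π ≈ 4.8497%.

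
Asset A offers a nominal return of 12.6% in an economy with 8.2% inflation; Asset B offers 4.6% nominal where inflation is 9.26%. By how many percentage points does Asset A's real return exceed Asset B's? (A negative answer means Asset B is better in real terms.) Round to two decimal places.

Asset A real return: 1.126/1.082 − 1 = 4.067%.
Asset B real return: 1.046/1.0926 − 1 = -4.265%.
Difference: 4.067 − (-4.265) = 8.332 pp.

8.33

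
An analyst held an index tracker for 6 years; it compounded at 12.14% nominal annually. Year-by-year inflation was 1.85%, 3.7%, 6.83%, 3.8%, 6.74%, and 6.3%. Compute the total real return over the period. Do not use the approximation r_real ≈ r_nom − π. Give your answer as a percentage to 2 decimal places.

Cumulative inflation factor: 1.0185 × 1.037 × 1.0683 × 1.038 × 1.0674 × 1.063 ≈ 1.32890.
Nominal growth factor: 1.98867. Real growth factor = 1.98867 / 1.32890 ≈ 1.49649.
Total real return ≈ 49.6485%.

49.65%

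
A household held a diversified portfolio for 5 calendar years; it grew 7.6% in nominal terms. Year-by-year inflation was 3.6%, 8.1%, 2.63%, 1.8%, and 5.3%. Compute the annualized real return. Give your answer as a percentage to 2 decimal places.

-2.67%

Cumulative inflation factor: 1.036 × 1.081 × 1.0263 × 1.018 × 1.053 ≈ 1.23207.
Nominal growth factor: 1.07600. Real growth factor = 1.07600 / 1.23207 ≈ 0.87333.
Annualized: 0.87333^(1/5) − 1 ≈ -0.02673.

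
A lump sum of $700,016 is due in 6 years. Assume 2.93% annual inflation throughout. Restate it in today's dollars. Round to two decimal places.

$588,648.62

Price-level factor over 6 years: (1 + 2.93%)^6 ≈ 1.1891916104.
Purchasing power today: $700,016 divided by that factor.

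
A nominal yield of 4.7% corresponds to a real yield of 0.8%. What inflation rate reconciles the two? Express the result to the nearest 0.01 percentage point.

From (1+r_nom) = (1+r_real)(1+π), we get 1+π = (1 + 4.7%)/(1 + 0.8%) = 1.047/1.008 ≈ 1.03869.
So π ≈ 3.8690%.

3.87%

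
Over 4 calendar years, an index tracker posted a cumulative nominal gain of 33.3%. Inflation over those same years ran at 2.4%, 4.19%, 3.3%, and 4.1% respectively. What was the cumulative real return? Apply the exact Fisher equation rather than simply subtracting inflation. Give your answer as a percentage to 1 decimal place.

Cumulative inflation factor: 1.024 × 1.0419 × 1.033 × 1.041 ≈ 1.14730.
Nominal growth factor: 1.33300. Real growth factor = 1.33300 / 1.14730 ≈ 1.16186.
Total real return ≈ 16.1858%.

16.2%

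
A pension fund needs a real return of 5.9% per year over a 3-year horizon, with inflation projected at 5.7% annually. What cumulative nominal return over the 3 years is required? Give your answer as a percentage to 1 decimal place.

40.3%

Required annual nominal rate: (1+5.9%)(1+5.7%) − 1 = 11.9363%.
Cumulative over 3 years: (1 + 0.119363)^3 − 1 ≈ 0.40253.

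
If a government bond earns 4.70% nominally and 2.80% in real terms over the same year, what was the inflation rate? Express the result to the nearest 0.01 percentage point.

1.85%

From (1+r_nom) = (1+r_real)(1+π), we get 1+π = (1 + 4.70%)/(1 + 2.80%) = 1.0470/1.0280 ≈ 1.01848.
So π ≈ 1.8482%.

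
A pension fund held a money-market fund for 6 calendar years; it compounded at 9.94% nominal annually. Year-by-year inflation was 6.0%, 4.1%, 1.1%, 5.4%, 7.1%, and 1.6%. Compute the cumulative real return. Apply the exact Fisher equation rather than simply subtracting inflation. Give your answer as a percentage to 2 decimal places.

Cumulative inflation factor: 1.060 × 1.041 × 1.011 × 1.054 × 1.071 × 1.016 ≈ 1.27947.
Nominal growth factor: 1.76577. Real growth factor = 1.76577 / 1.27947 ≈ 1.38008.
Total real return ≈ 38.0076%.

38.01%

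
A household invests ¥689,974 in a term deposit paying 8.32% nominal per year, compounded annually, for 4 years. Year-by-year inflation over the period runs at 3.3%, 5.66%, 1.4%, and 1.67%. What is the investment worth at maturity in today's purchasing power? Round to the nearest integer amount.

Nominal value at maturity: ¥689,974 × (1 + 8.32%)^4 ≈ ¥949,877.
Price-level factor over 4 years: 1.033 × 1.0566 × 1.014 × 1.0167 ≈ 1.1252310466.
The maturity value deflated by that factor is the answer in today's purchasing power.

¥844,162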